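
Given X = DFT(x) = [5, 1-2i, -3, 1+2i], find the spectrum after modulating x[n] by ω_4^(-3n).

Modulation property: DFT(ω_4^(-3n)·x[n]) = X[(k-3) mod 4], so circularly shift X by 3 positions.

X[k-3] = [1-2i, -3, 1+2i, 5]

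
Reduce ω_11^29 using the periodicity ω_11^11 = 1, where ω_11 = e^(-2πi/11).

Since ω_11^11 = 1, powers reduce modulo 11.
29 mod 11 = 7
So ω_11^29 = ω_11^7 = e^(-2πi·7/11)

ω_11^29 = ω_11^7 = -0.6549+0.7557i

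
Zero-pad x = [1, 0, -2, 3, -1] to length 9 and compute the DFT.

Original 5-point DFT: [1, -0.1180+1.9879i, 2.1180-5.3431i, 2.1180+5.3431i, -0.1180-1.9879i]
Zero-padded 9-point DFT provides frequency interpolation.

DFT_9([x, 0, ...]) = [1, 0.0924-0.2864i, 0.6133+2.6393i, 5.5000-0.8660i, -2.2057-4.8685i, -2.2057+4.8685i, 5.5000+0.8660i, 0.6133-2.6393i, 0.0924+0.2864i]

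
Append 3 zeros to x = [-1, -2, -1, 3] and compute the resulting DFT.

Original 4-point DFT: [-1, 5i, -3, -5i]
Zero-padded 7-point DFT provides frequency interpolation.

DFT_7([x, 0, ...]) = [-1, -4.7274+1.2369i, 2.2165+3.8615i, -0.4891-2.8388i, -0.4891+2.8388i, 2.2165-3.8615i, -4.7274-1.2369i]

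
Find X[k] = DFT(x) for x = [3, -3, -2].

X[k] = Σ(n=0 to 2) x[n] · ω_3^(nk)
where ω_3 = e^(-2πi/3)

Computing each X[k]:
X[0] = -2
X[1] = 5.5000+0.8660i
X[2] = 5.5000-0.8660i

X = [-2, 5.5000+0.8660i, 5.5000-0.8660i]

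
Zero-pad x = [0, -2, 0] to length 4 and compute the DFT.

Original 3-point DFT: [-2, 1.0000+1.7321i, 1.0000-1.7321i]
Zero-padded 4-point DFT provides frequency interpolation.

DFT_4([x, 0, ...]) = [-2, 2i, 2, -2i]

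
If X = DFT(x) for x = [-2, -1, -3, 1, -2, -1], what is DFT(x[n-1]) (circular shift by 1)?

Time shift by 1: X_shifted[k] = ω_6^(1k) · X[k]
Shifted x = [-1, -2, -1, -3, 1, -2]

DFT(x[n-1]) = [-8, 1.7321i, -2.0000-1.7321i, 6, -2.0000+1.7321i, -1.7321i]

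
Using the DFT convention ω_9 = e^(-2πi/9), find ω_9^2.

ω_9^2 = e^(-2πi·2/9)
= cos(-2π·2/9) + i·sin(-2π·2/9)
= cos(-4π/9) + i·sin(-4π/9)

ω_9^2 = cos(-4π/9) + i·sin(-4π/9) = 0.1736-0.9848i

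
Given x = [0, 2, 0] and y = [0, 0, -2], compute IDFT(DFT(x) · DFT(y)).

(x ⊛ y)[n] = Σ(m=0 to 2) x[m] · y[(n-m) mod 3]

Computing each output sample:
(x ⊛ y)[0] = -4
(x ⊛ y)[1] = 0
(x ⊛ y)[2] = 0

x ⊛ y = [-4, 0, 0]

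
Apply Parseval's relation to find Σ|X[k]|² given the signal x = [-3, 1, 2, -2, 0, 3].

Parseval: Σ|x[n]|² = (1/N)Σ|X[k]|², so Σ|X[k]|² = N·Σ|x[n]|² = 6·27.0000

Σ|X[k]|² = N·Σ|x[n]|² = 6·27.0000 = 162.0000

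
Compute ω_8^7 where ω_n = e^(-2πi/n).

ω_8^7 = e^(-2πi·7/8)
= cos(-2π·7/8) + i·sin(-2π·7/8)
= cos(-14π/8) + i·sin(-14π/8)

ω_8^7 = cos(-14π/8) + i·sin(-14π/8) = 0.7071+0.7071i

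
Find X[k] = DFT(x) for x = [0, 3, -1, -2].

X[k] = Σ(n=0 to 3) x[n] · ω_4^(nk)
where ω_4 = e^(-2πi/4)

Computing each X[k]:
X[0] = 0
X[1] = 1-5i
X[2] = -2
X[3] = 1+5i

X = [0, 1-5i, -2, 1+5i]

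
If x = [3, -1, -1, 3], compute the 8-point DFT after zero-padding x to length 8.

Original 4-point DFT: [4, 4+4i, 0, 4-4i]
Zero-padded 8-point DFT provides frequency interpolation.

DFT_8([x, 0, ...]) = [4, 0.1716-0.4142i, 4+4i, 5.8284-2.4142i, 0, 5.8284+2.4142i, 4-4i, 0.1716+0.4142i]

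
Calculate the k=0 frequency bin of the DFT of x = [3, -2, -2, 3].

X[0] = Σ(n=0 to 3) x[n] · ω_4^0 = Σ x[n]
= (3) + (-2) + (-2) + (3)

X[0] = 2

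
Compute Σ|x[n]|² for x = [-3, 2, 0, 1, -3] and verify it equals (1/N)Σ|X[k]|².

Time domain:
Σ|x[n]|² = |-3|² + |2|² + |0|² + |1|² + |-3|² = 23.0000

Frequency domain:
(1/5)Σ|X[k]|² = (1/5)(|-3|² + |-4.1180-4.1675i|² + |-1.8820-3.8900i|² + |-1.8820+3.8900i|² + |-4.1180+4.1675i|²) = (1/5)·115.0000 = 23.0000

Both sides agree, confirming Parseval's theorem.

Σ|x[n]|² = (1/N)Σ|X[k]|² = 23.0000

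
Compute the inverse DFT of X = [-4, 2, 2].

x[n] = (1/3) Σ(k=0 to 2) X[k] · e^(2πikn/3)

Computing each x[n]:
x[0] = 0
x[1] = -2
x[2] = -2

x = [0, -2, -2]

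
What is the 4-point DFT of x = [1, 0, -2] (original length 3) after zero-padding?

Original 3-point DFT: [-1, 2.0000-1.7321i, 2.0000+1.7321i]
Zero-padded 4-point DFT provides frequency interpolation.

DFT_4([x, 0, ...]) = [-1, 3, -1, 3]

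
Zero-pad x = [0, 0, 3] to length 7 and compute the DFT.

Original 3-point DFT: [3, -1.5000+2.5981i, -1.5000-2.5981i]
Zero-padded 7-point DFT provides frequency interpolation.

DFT_7([x, 0, ...]) = [3, -0.6676-2.9248i, -2.7029+1.3017i, 1.8705+2.3455i, 1.8705-2.3455i, -2.7029-1.3017i, -0.6676+2.9248i]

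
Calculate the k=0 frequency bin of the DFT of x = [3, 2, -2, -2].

X[0] = Σ(n=0 to 3) x[n] · ω_4^0 = Σ x[n]
= (3) + (2) + (-2) + (-2)

X[0] = 1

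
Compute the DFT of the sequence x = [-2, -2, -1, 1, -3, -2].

X[k] = Σ(n=0 to 5) x[n] · ω_6^(nk)
where ω_6 = e^(-2πi/6)

Computing each X[k]:
X[0] = -9
X[1] = -3.0000-1.7321i
X[2] = 3.0000+1.7321i
X[3] = -3
X[4] = 3.0000-1.7321i
X[5] = -3.0000+1.7321i

X = [-9, -3.0000-1.7321i, 3.0000+1.7321i, -3, 3.0000-1.7321i, -3.0000+1.7321i]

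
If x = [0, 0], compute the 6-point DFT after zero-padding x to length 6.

Original 2-point DFT: [0, 0]
Zero-padded 6-point DFT provides frequency interpolation.

DFT_6([x, 0, ...]) = [0, 0, 0, 0, 0, 0]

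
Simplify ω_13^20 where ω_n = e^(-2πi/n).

Since ω_13^13 = 1, powers reduce modulo 13.
20 mod 13 = 7
So ω_13^20 = ω_13^7 = e^(-2πi·7/13)

ω_13^20 = ω_13^7 = -0.9709+0.2393i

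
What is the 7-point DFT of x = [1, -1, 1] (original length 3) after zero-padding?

Original 3-point DFT: [1, 1.0000+1.7321i, 1.0000-1.7321i]
Zero-padded 7-point DFT provides frequency interpolation.

DFT_7([x, 0, ...]) = [1, 0.1540-0.1931i, 0.3216+1.4088i, 2.5245+1.2157i, 2.5245-1.2157i, 0.3216-1.4088i, 0.1540+0.1931i]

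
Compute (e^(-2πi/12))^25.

Since ω_12^12 = 1, powers reduce modulo 12.
25 mod 12 = 1
So ω_12^25 = ω_12^1 = e^(-2πi·1/12)

ω_12^25 = ω_12^1 = 0.8660-0.5000i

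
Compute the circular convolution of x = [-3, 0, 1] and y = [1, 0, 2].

(x ⊛ y)[n] = Σ(m=0 to 2) x[m] · y[(n-m) mod 3]

Computing each output sample:
(x ⊛ y)[0] = -3
(x ⊛ y)[1] = 2
(x ⊛ y)[2] = -5

x ⊛ y = [-3, 2, -5]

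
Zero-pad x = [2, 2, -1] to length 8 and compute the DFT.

Original 3-point DFT: [3, 1.5000-2.5981i, 1.5000+2.5981i]
Zero-padded 8-point DFT provides frequency interpolation.

DFT_8([x, 0, ...]) = [3, 3.4142-0.4142i, 3-2i, 0.5858-2.4142i, -1, 0.5858+2.4142i, 3+2i, 3.4142+0.4142i]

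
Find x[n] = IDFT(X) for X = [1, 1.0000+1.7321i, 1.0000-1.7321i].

x[n] = (1/3) Σ(k=0 to 2) X[k] · e^(2πikn/3)

Computing each x[n]:
x[0] = 1
x[1] = -1
x[2] = 1

x = [1, -1, 1]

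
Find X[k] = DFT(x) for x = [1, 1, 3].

X[k] = Σ(n=0 to 2) x[n] · ω_3^(nk)
where ω_3 = e^(-2πi/3)

Computing each X[k]:
X[0] = 5
X[1] = -1.0000+1.7321i
X[2] = -1.0000-1.7321i

X = [5, -1.0000+1.7321i, -1.0000-1.7321i]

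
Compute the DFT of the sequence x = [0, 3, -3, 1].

X[k] = Σ(n=0 to 3) x[n] · ω_4^(nk)
where ω_4 = e^(-2πi/4)

Computing each X[k]:
X[0] = 1
X[1] = 3-2i
X[2] = -7
X[3] = 3+2i

X = [1, 3-2i, -7, 3+2i]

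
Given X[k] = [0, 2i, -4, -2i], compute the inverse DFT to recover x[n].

x[n] = (1/4) Σ(k=0 to 3) X[k] · e^(2πikn/4)

Computing each x[n]:
x[0] = -1
x[1] = 0
x[2] = -1
x[3] = 2

x = [-1, 0, -1, 2]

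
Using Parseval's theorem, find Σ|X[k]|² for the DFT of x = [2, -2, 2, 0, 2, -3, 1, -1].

Parseval: Σ|x[n]|² = (1/N)Σ|X[k]|², so Σ|X[k]|² = N·Σ|x[n]|² = 8·27.0000

Σ|X[k]|² = N·Σ|x[n]|² = 8·27.0000 = 216.0000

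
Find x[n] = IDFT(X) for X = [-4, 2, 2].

x[n] = (1/3) Σ(k=0 to 2) X[k] · e^(2πikn/3)

Computing each x[n]:
x[0] = 0
x[1] = -2
x[2] = -2

x = [0, -2, -2]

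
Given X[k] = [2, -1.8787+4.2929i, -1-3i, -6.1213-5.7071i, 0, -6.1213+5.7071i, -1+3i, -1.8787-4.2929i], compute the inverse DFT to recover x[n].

x[n] = (1/8) Σ(k=0 to 7) X[k] · e^(2πikn/8)

Computing each x[n]:
x[0] = -2
x[1] = 2
x[2] = -2
x[3] = -1
x[4] = 2
x[5] = 0
x[6] = 3
x[7] = 0

x = [-2, 2, -2, -1, 2, 0, 3, 0]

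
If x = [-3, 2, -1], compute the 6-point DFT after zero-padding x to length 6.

Original 3-point DFT: [-2, -3.5000-2.5981i, -3.5000+2.5981i]
Zero-padded 6-point DFT provides frequency interpolation.

DFT_6([x, 0, ...]) = [-2, -1.5000-0.8660i, -3.5000-2.5981i, -6, -3.5000+2.5981i, -1.5000+0.8660i]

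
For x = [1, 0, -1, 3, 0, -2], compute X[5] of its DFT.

X[5] = Σ(n=0 to 5) x[n] · ω_6^(5n) where ω_6 = e^(-2πi/6)
= (1)·ω_6^0 + (0)·ω_6^5 + (-1)·ω_6^10 + (3)·ω_6^15 + (0)·ω_6^20 + (-2)·ω_6^25

X[5] = -2.5000+0.8660i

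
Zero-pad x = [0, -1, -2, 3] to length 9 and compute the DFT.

Original 4-point DFT: [0, 2+4i, -4, 2-4i]
Zero-padded 9-point DFT provides frequency interpolation.

DFT_9([x, 0, ...]) = [0, -2.6133+0.0143i, 0.2057+4.2669i, 4.5000-0.8660i, -2.0924-3.5416i, -2.0924+3.5416i, 4.5000+0.8660i, 0.2057-4.2669i, -2.6133-0.0143i]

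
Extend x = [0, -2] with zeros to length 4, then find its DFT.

Original 2-point DFT: [-2, 2]
Zero-padded 4-point DFT provides frequency interpolation.

DFT_4([x, 0, ...]) = [-2, 2i, 2, -2i]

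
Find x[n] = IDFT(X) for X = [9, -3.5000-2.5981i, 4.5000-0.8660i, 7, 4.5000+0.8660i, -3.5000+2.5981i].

x[n] = (1/6) Σ(k=0 to 5) X[k] · e^(2πikn/6)

Computing each x[n]:
x[0] = 3
x[1] = 0
x[2] = 3
x[3] = 3
x[4] = 2
x[5] = -2

x = [3, 0, 3, 3, 2, -2]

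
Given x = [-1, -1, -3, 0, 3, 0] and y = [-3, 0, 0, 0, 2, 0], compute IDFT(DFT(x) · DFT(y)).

(x ⊛ y)[n] = Σ(m=0 to 5) x[m] · y[(n-m) mod 6]

Computing each output sample:
(x ⊛ y)[0] = -3
(x ⊛ y)[1] = 3
(x ⊛ y)[2] = 15
(x ⊛ y)[3] = 0
(x ⊛ y)[4] = -11
(x ⊛ y)[5] = -2

x ⊛ y = [-3, 3, 15, 0, -11, -2]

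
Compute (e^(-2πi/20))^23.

Since ω_20^20 = 1, powers reduce modulo 20.
23 mod 20 = 3
So ω_20^23 = ω_20^3 = e^(-2πi·3/20)

ω_20^23 = ω_20^3 = 0.5878-0.8090i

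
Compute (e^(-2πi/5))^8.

Since ω_5^5 = 1, powers reduce modulo 5.
8 mod 5 = 3
So ω_5^8 = ω_5^3 = e^(-2πi·3/5)

ω_5^8 = ω_5^3 = -0.8090+0.5878i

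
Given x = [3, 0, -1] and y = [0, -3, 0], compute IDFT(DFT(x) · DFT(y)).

(x ⊛ y)[n] = Σ(m=0 to 2) x[m] · y[(n-m) mod 3]

Computing each output sample:
(x ⊛ y)[0] = 3
(x ⊛ y)[1] = -9
(x ⊛ y)[2] = 0

x ⊛ y = [3, -9, 0]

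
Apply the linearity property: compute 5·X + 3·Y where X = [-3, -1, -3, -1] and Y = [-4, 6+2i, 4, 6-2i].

By linearity: DFT(5x + 3y) = 5·DFT(x) + 3·DFT(y)
= 5·[-3, -1, -3, -1] + 3·[-4, 6+2i, 4, 6-2i]

Computing element-wise:
Z[0] = 5·(-3) + 3·(-4) = -27
Z[1] = 5·(-1) + 3·(6+2i) = 13+6i
Z[2] = 5·(-3) + 3·(4) = -3
Z[3] = 5·(-1) + 3·(6-2i) = 13-6i

DFT(5x + 3y) = 5·X + 3·Y = [-27, 13+6i, -3, 13-6i]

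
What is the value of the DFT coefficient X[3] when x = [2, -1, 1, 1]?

X[3] = Σ(n=0 to 3) x[n] · ω_4^(3n) where ω_4 = e^(-2πi/4)
= (2)·ω_4^0 + (-1)·ω_4^3 + (1)·ω_4^6 + (1)·ω_4^9

X[3] = 1-2i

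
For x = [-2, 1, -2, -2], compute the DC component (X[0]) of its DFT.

X[0] = Σ(n=0 to 3) x[n] · ω_4^0 = Σ x[n]
= (-2) + (1) + (-2) + (-2)

X[0] = -5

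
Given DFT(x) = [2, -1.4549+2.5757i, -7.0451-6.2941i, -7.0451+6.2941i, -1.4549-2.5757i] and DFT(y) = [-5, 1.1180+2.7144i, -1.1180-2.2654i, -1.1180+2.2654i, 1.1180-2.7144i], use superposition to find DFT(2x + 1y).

By linearity: DFT(2x + 1y) = 2·DFT(x) + 1·DFT(y)
= 2·[2, -1.4549+2.5757i, -7.0451-6.2941i, -7.0451+6.2941i, -1.4549-2.5757i] + 1·[-5, 1.1180+2.7144i, -1.1180-2.2654i, -1.1180+2.2654i, 1.1180-2.7144i]

Computing element-wise:
Z[0] = 2·(2) + 1·(-5) = -1
Z[1] = 2·(-1.4549+2.5757i) + 1·(1.1180+2.7144i) = -1.7918+7.8658i
Z[2] = 2·(-7.0451-6.2941i) + 1·(-1.1180-2.2654i) = -15.2082-14.8536i
Z[3] = 2·(-7.0451+6.2941i) + 1·(-1.1180+2.2654i) = -15.2082+14.8536i
Z[4] = 2·(-1.4549-2.5757i) + 1·(1.1180-2.7144i) = -1.7918-7.8658i

DFT(2x + 1y) = 2·X + 1·Y = [-1, -1.7918+7.8658i, -15.2082-14.8536i, -15.2082+14.8536i, -1.7918-7.8658i]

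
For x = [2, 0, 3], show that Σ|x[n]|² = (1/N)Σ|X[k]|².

Time domain:
Σ|x[n]|² = |2|² + |0|² + |3|² = 13.0000

Frequency domain:
(1/3)Σ|X[k]|² = (1/3)(|5|² + |0.5000+2.5981i|² + |0.5000-2.5981i|²) = (1/3)·39.0000 = 13.0000

Both sides agree, confirming Parseval's theorem.

Σ|x[n]|² = (1/N)Σ|X[k]|² = 13.0000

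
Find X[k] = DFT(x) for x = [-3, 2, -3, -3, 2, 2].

X[k] = Σ(n=0 to 5) x[n] · ω_6^(nk)
where ω_6 = e^(-2πi/6)

Computing each X[k]:
X[0] = -3
X[1] = 2.5000+4.3301i
X[2] = -7.5000-4.3301i
X[3] = -5
X[4] = -7.5000+4.3301i
X[5] = 2.5000-4.3301i

X = [-3, 2.5000+4.3301i, -7.5000-4.3301i, -5, -7.5000+4.3301i, 2.5000-4.3301i]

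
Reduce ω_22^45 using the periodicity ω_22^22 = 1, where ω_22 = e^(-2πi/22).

Since ω_22^22 = 1, powers reduce modulo 22.
45 mod 22 = 1
So ω_22^45 = ω_22^1 = e^(-2πi·1/22)

ω_22^45 = ω_22^1 = 0.9595-0.2817i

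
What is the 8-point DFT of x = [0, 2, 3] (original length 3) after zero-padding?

Original 3-point DFT: [5, -2.5000+0.8660i, -2.5000-0.8660i]
Zero-padded 8-point DFT provides frequency interpolation.

DFT_8([x, 0, ...]) = [5, 1.4142-4.4142i, -3-2i, -1.4142+1.5858i, 1, -1.4142-1.5858i, -3+2i, 1.4142+4.4142i]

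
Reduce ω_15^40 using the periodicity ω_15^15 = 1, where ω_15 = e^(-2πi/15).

Since ω_15^15 = 1, powers reduce modulo 15.
40 mod 15 = 10
So ω_15^40 = ω_15^10 = e^(-2πi·10/15)

ω_15^40 = ω_15^10 = -0.5000+0.8660i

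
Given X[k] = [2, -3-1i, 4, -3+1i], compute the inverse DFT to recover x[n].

x[n] = (1/4) Σ(k=0 to 3) X[k] · e^(2πikn/4)

Computing each x[n]:
x[0] = 0
x[1] = 0
x[2] = 3
x[3] = -1

x = [0, 0, 3, -1]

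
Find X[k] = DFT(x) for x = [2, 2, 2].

X[k] = Σ(n=0 to 2) x[n] · ω_3^(nk)
where ω_3 = e^(-2πi/3)

Computing each X[k]:
X[0] = 6
X[1] = 0
X[2] = 0

X = [6, 0, 0]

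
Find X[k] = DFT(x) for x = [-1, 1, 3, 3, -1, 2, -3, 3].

X[k] = Σ(n=0 to 7) x[n] · ω_8^(nk)
where ω_8 = e^(-2πi/8)

Computing each X[k]:
X[0] = 7
X[1] = -0.7071-5.2929i
X[2] = -2+3i
X[3] = 0.7071+6.7071i
X[4] = -11
X[5] = 0.7071-6.7071i
X[6] = -2-3i
X[7] = -0.7071+5.2929i

X = [7, -0.7071-5.2929i, -2+3i, 0.7071+6.7071i, -11, 0.7071-6.7071i, -2-3i, -0.7071+5.2929i]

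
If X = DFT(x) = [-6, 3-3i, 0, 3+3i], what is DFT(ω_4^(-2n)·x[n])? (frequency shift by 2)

Modulation property: DFT(ω_4^(-2n)·x[n]) = X[(k-2) mod 4], so circularly shift X by 2 positions.

X[k-2] = [0, 3+3i, -6, 3-3i]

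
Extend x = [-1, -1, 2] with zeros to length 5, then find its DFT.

Original 3-point DFT: [0, -1.5000+2.5981i, -1.5000-2.5981i]
Zero-padded 5-point DFT provides frequency interpolation.

DFT_5([x, 0, ...]) = [0, -2.9271-0.2245i, 0.4271+2.4899i, 0.4271-2.4899i, -2.9271+0.2245i]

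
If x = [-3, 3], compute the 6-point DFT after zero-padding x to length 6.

Original 2-point DFT: [0, -6]
Zero-padded 6-point DFT provides frequency interpolation.

DFT_6([x, 0, ...]) = [0, -1.5000-2.5981i, -4.5000-2.5981i, -6, -4.5000+2.5981i, -1.5000+2.5981i]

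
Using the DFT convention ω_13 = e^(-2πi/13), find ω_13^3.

ω_13^3 = e^(-2πi·3/13)
= cos(-2π·3/13) + i·sin(-2π·3/13)
= cos(-6π/13) + i·sin(-6π/13)

ω_13^3 = cos(-6π/13) + i·sin(-6π/13) = 0.1205-0.9927i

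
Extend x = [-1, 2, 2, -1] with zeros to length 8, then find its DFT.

Original 4-point DFT: [2, -3-3i, 0, -3+3i]
Zero-padded 8-point DFT provides frequency interpolation.

DFT_8([x, 0, ...]) = [2, 1.1213-2.7071i, -3-3i, -3.1213+1.2929i, 0, -3.1213-1.2929i, -3+3i, 1.1213+2.7071i]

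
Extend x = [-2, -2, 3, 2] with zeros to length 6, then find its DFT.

Original 4-point DFT: [1, -5+4i, 1, -5-4i]
Zero-padded 6-point DFT provides frequency interpolation.

DFT_6([x, 0, ...]) = [1, -6.5000-0.8660i, -0.5000+4.3301i, 1, -0.5000-4.3301i, -6.5000+0.8660i]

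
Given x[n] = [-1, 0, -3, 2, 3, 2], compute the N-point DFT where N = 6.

X[k] = Σ(n=0 to 5) x[n] · ω_6^(nk)
where ω_6 = e^(-2πi/6)

Computing each X[k]:
X[0] = 3
X[1] = -2.0000+6.9282i
X[2] = -3.4641i
X[3] = -5
X[4] = 3.4641i
X[5] = -2.0000-6.9282i

X = [3, -2.0000+6.9282i, -3.4641i, -5, 3.4641i, -2.0000-6.9282i]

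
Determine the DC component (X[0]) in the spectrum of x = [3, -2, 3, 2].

X[0] = Σ(n=0 to 3) x[n] · ω_4^0 = Σ x[n]
= (3) + (-2) + (3) + (2)

X[0] = 6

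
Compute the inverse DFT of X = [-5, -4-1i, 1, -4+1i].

x[n] = (1/4) Σ(k=0 to 3) X[k] · e^(2πikn/4)

Computing each x[n]:
x[0] = -3
x[1] = -1
x[2] = 1
x[3] = -2

x = [-3, -1, 1, -2]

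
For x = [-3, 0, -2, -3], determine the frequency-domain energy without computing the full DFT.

Parseval: Σ|x[n]|² = (1/N)Σ|X[k]|², so Σ|X[k]|² = N·Σ|x[n]|² = 4·22.0000

Σ|X[k]|² = N·Σ|x[n]|² = 4·22.0000 = 88.0000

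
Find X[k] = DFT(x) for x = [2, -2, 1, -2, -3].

X[k] = Σ(n=0 to 4) x[n] · ω_5^(nk)
where ω_5 = e^(-2πi/5)

Computing each X[k]:
X[0] = -4
X[1] = 1.2639-2.7144i
X[2] = 5.7361+2.2654i
X[3] = 5.7361-2.2654i
X[4] = 1.2639+2.7144i

X = [-4, 1.2639-2.7144i, 5.7361+2.2654i, 5.7361-2.2654i, 1.2639+2.7144i]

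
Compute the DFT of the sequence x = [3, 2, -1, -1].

X[k] = Σ(n=0 to 3) x[n] · ω_4^(nk)
where ω_4 = e^(-2πi/4)

Computing each X[k]:
X[0] = 3
X[1] = 4-3i
X[2] = 1
X[3] = 4+3i

X = [3, 4-3i, 1, 4+3i]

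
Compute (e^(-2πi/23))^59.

Since ω_23^23 = 1, powers reduce modulo 23.
59 mod 23 = 13
So ω_23^59 = ω_23^13 = e^(-2πi·13/23)

ω_23^59 = ω_23^13 = -0.9172+0.3984i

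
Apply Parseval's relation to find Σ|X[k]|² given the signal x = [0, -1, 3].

Parseval: Σ|x[n]|² = (1/N)Σ|X[k]|², so Σ|X[k]|² = N·Σ|x[n]|² = 3·10.0000

Σ|X[k]|² = N·Σ|x[n]|² = 3·10.0000 = 30.0000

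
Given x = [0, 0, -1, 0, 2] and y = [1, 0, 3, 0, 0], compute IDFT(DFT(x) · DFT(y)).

(x ⊛ y)[n] = Σ(m=0 to 4) x[m] · y[(n-m) mod 5]

Computing each output sample:
(x ⊛ y)[0] = 0
(x ⊛ y)[1] = 6
(x ⊛ y)[2] = -1
(x ⊛ y)[3] = 0
(x ⊛ y)[4] = -1

x ⊛ y = [0, 6, -1, 0, -1]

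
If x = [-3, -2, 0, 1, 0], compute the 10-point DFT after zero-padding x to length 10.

Original 5-point DFT: [-4, -4.4271+2.4899i, -1.0729+0.2245i, -1.0729-0.2245i, -4.4271-2.4899i]
Zero-padded 10-point DFT provides frequency interpolation.

DFT_10([x, 0, ...]) = [-4, -4.9271+0.2245i, -4.4271+2.4899i, -1.5729+2.4899i, -1.0729+0.2245i, -2, -1.0729-0.2245i, -1.5729-2.4899i, -4.4271-2.4899i, -4.9271-0.2245i]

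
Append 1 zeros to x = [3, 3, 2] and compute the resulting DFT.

Original 3-point DFT: [8, 0.5000-0.8660i, 0.5000+0.8660i]
Zero-padded 4-point DFT provides frequency interpolation.

DFT_4([x, 0, ...]) = [8, 1-3i, 2, 1+3i]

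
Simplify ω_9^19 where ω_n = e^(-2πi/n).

Since ω_9^9 = 1, powers reduce modulo 9.
19 mod 9 = 1
So ω_9^19 = ω_9^1 = e^(-2πi·1/9)

ω_9^19 = ω_9^1 = 0.7660-0.6428i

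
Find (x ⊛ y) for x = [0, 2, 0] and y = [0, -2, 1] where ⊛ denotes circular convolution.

(x ⊛ y)[n] = Σ(m=0 to 2) x[m] · y[(n-m) mod 3]

Computing each output sample:
(x ⊛ y)[0] = 2
(x ⊛ y)[1] = 0
(x ⊛ y)[2] = -4

x ⊛ y = [2, 0, -4]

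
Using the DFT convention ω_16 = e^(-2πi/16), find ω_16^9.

ω_16^9 = e^(-2πi·9/16)
= cos(-2π·9/16) + i·sin(-2π·9/16)
= cos(-18π/16) + i·sin(-18π/16)

ω_16^9 = cos(-18π/16) + i·sin(-18π/16) = -0.9239+0.3827i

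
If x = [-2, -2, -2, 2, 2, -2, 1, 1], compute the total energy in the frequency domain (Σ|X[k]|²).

Parseval: Σ|x[n]|² = (1/N)Σ|X[k]|², so Σ|X[k]|² = N·Σ|x[n]|² = 8·26.0000

Σ|X[k]|² = N·Σ|x[n]|² = 8·26.0000 = 208.0000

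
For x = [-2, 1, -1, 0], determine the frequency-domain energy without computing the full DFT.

Parseval: Σ|x[n]|² = (1/N)Σ|X[k]|², so Σ|X[k]|² = N·Σ|x[n]|² = 4·6.0000

Σ|X[k]|² = N·Σ|x[n]|² = 4·6.0000 = 24.0000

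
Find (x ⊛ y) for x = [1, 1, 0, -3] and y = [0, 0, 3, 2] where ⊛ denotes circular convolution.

(x ⊛ y)[n] = Σ(m=0 to 3) x[m] · y[(n-m) mod 4]

Computing each output sample:
(x ⊛ y)[0] = 2
(x ⊛ y)[1] = -9
(x ⊛ y)[2] = -3
(x ⊛ y)[3] = 5

x ⊛ y = [2, -9, -3, 5]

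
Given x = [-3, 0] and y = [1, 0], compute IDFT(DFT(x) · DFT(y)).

(x ⊛ y)[n] = Σ(m=0 to 1) x[m] · y[(n-m) mod 2]

Computing each output sample:
(x ⊛ y)[0] = -3
(x ⊛ y)[1] = 0

x ⊛ y = [-3, 0]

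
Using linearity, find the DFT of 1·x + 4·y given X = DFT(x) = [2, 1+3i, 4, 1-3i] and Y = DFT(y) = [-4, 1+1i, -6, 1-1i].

By linearity: DFT(1x + 4y) = 1·DFT(x) + 4·DFT(y)
= 1·[2, 1+3i, 4, 1-3i] + 4·[-4, 1+1i, -6, 1-1i]

Computing element-wise:
Z[0] = 1·(2) + 4·(-4) = -14
Z[1] = 1·(1+3i) + 4·(1+1i) = 5+7i
Z[2] = 1·(4) + 4·(-6) = -20
Z[3] = 1·(1-3i) + 4·(1-1i) = 5-7i

DFT(1x + 4y) = 1·X + 4·Y = [-14, 5+7i, -20, 5-7i]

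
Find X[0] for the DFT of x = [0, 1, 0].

X[0] = Σ(n=0 to 2) x[n] · ω_3^0 = Σ x[n]
= (0) + (1) + (0)

X[0] = 1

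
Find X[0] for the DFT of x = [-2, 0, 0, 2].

X[0] = Σ(n=0 to 3) x[n] · ω_4^0 = Σ x[n]
= (-2) + (0) + (0) + (2)

X[0] = 0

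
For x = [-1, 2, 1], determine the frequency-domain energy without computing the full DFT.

Parseval: Σ|x[n]|² = (1/N)Σ|X[k]|², so Σ|X[k]|² = N·Σ|x[n]|² = 3·6.0000

Σ|X[k]|² = N·Σ|x[n]|² = 3·6.0000 = 18.0000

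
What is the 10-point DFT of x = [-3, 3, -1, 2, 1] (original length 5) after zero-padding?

Original 5-point DFT: [2, -2.5729-0.1388i, -5.9271-4.0287i, -5.9271+4.0287i, -2.5729+0.1388i]
Zero-padded 10-point DFT provides frequency interpolation.

DFT_10([x, 0, ...]) = [2, -2.3090-3.3022i, -2.5729-0.1388i, -1.1910-3.2164i, -5.9271-4.0287i, -8, -5.9271+4.0287i, -1.1910+3.2164i, -2.5729+0.1388i, -2.3090+3.3022i]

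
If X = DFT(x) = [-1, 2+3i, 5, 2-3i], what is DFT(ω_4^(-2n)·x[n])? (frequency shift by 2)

Modulation property: DFT(ω_4^(-2n)·x[n]) = X[(k-2) mod 4], so circularly shift X by 2 positions.

X[k-2] = [5, 2-3i, -1, 2+3i]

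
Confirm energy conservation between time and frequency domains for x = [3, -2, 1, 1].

Time domain:
Σ|x[n]|² = |3|² + |-2|² + |1|² + |1|² = 15.0000

Frequency domain:
(1/4)Σ|X[k]|² = (1/4)(|3|² + |2+3i|² + |5|² + |2-3i|²) = (1/4)·60.0000 = 15.0000

Both sides agree, confirming Parseval's theorem.

Σ|x[n]|² = (1/N)Σ|X[k]|² = 15.0000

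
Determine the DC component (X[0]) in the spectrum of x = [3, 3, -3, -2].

X[0] = Σ(n=0 to 3) x[n] · ω_4^0 = Σ x[n]
= (3) + (3) + (-3) + (-2)

X[0] = 1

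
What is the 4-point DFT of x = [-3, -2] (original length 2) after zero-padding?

Original 2-point DFT: [-5, -1]
Zero-padded 4-point DFT provides frequency interpolation.

DFT_4([x, 0, ...]) = [-5, -3+2i, -1, -3-2i]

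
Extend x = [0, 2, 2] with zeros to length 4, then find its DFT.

Original 3-point DFT: [4, -2, -2]
Zero-padded 4-point DFT provides frequency interpolation.

DFT_4([x, 0, ...]) = [4, -2-2i, 0, -2+2i]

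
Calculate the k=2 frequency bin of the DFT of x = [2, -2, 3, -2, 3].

X[2] = Σ(n=0 to 4) x[n] · ω_5^(2n) where ω_5 = e^(-2πi/5)
= (2)·ω_5^0 + (-2)·ω_5^2 + (3)·ω_5^4 + (-2)·ω_5^6 + (3)·ω_5^8

X[2] = 1.5000+7.6942i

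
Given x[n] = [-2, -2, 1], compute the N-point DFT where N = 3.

X[k] = Σ(n=0 to 2) x[n] · ω_3^(nk)
where ω_3 = e^(-2πi/3)

Computing each X[k]:
X[0] = -3
X[1] = -1.5000+2.5981i
X[2] = -1.5000-2.5981i

X = [-3, -1.5000+2.5981i, -1.5000-2.5981i]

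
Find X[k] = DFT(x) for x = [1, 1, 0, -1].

X[k] = Σ(n=0 to 3) x[n] · ω_4^(nk)
where ω_4 = e^(-2πi/4)

Computing each X[k]:
X[0] = 1
X[1] = 1-2i
X[2] = 1
X[3] = 1+2i

X = [1, 1-2i, 1, 1+2i]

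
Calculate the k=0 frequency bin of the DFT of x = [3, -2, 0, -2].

X[0] = Σ(n=0 to 3) x[n] · ω_4^0 = Σ x[n]
= (3) + (-2) + (0) + (-2)

X[0] = -1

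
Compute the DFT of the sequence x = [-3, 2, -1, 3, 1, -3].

X[k] = Σ(n=0 to 5) x[n] · ω_6^(nk)
where ω_6 = e^(-2πi/6)

Computing each X[k]:
X[0] = -1
X[1] = -6.5000-2.5981i
X[2] = 0.5000-6.0622i
X[3] = -5
X[4] = 0.5000+6.0622i
X[5] = -6.5000+2.5981i

X = [-1, -6.5000-2.5981i, 0.5000-6.0622i, -5, 0.5000+6.0622i, -6.5000+2.5981i]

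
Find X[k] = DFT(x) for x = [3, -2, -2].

X[k] = Σ(n=0 to 2) x[n] · ω_3^(nk)
where ω_3 = e^(-2πi/3)

Computing each X[k]:
X[0] = -1
X[1] = 5
X[2] = 5

X = [-1, 5, 5]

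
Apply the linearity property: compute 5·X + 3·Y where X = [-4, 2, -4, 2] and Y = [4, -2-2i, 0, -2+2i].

By linearity: DFT(5x + 3y) = 5·DFT(x) + 3·DFT(y)
= 5·[-4, 2, -4, 2] + 3·[4, -2-2i, 0, -2+2i]

Computing element-wise:
Z[0] = 5·(-4) + 3·(4) = -8
Z[1] = 5·(2) + 3·(-2-2i) = 4-6i
Z[2] = 5·(-4) + 3·(0) = -20
Z[3] = 5·(2) + 3·(-2+2i) = 4+6i

DFT(5x + 3y) = 5·X + 3·Y = [-8, 4-6i, -20, 4+6i]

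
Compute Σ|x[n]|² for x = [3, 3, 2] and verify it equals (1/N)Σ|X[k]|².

Time domain:
Σ|x[n]|² = |3|² + |3|² + |2|² = 22.0000

Frequency domain:
(1/3)Σ|X[k]|² = (1/3)(|8|² + |0.5000-0.8660i|² + |0.5000+0.8660i|²) = (1/3)·66.0000 = 22.0000

Both sides agree, confirming Parseval's theorem.

Σ|x[n]|² = (1/N)Σ|X[k]|² = 22.0000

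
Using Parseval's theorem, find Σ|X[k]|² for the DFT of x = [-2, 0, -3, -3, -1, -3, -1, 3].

Parseval: Σ|x[n]|² = (1/N)Σ|X[k]|², so Σ|X[k]|² = N·Σ|x[n]|² = 8·42.0000

Σ|X[k]|² = N·Σ|x[n]|² = 8·42.0000 = 336.0000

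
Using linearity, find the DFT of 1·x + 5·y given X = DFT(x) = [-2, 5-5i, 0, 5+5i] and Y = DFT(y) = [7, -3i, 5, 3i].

By linearity: DFT(1x + 5y) = 1·DFT(x) + 5·DFT(y)
= 1·[-2, 5-5i, 0, 5+5i] + 5·[7, -3i, 5, 3i]

Computing element-wise:
Z[0] = 1·(-2) + 5·(7) = 33
Z[1] = 1·(5-5i) + 5·(-3i) = 5-20i
Z[2] = 1·(0) + 5·(5) = 25
Z[3] = 1·(5+5i) + 5·(3i) = 5+20i

DFT(1x + 5y) = 1·X + 5·Y = [33, 5-20i, 25, 5+20i]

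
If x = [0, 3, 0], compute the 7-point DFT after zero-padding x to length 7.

Original 3-point DFT: [3, -1.5000-2.5981i, -1.5000+2.5981i]
Zero-padded 7-point DFT provides frequency interpolation.

DFT_7([x, 0, ...]) = [3, 1.8705-2.3455i, -0.6676-2.9248i, -2.7029-1.3017i, -2.7029+1.3017i, -0.6676+2.9248i, 1.8705+2.3455i]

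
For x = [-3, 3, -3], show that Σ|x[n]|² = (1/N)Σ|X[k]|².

Time domain:
Σ|x[n]|² = |-3|² + |3|² + |-3|² = 27.0000

Frequency domain:
(1/3)Σ|X[k]|² = (1/3)(|-3|² + |-3.0000-5.1962i|² + |-3.0000+5.1962i|²) = (1/3)·81.0000 = 27.0000

Both sides agree, confirming Parseval's theorem.

Σ|x[n]|² = (1/N)Σ|X[k]|² = 27.0000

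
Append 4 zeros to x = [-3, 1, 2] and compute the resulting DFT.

Original 3-point DFT: [0, -4.5000+0.8660i, -4.5000-0.8660i]
Zero-padded 7-point DFT provides frequency interpolation.

DFT_7([x, 0, ...]) = [0, -2.8216-2.7317i, -5.0245-0.1072i, -2.6540+1.1298i, -2.6540-1.1298i, -5.0245+0.1072i, -2.8216+2.7317i]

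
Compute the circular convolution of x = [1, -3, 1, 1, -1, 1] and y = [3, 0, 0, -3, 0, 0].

(x ⊛ y)[n] = Σ(m=0 to 5) x[m] · y[(n-m) mod 6]

Computing each output sample:
(x ⊛ y)[0] = 0
(x ⊛ y)[1] = -6
(x ⊛ y)[2] = 0
(x ⊛ y)[3] = 0
(x ⊛ y)[4] = 6
(x ⊛ y)[5] = 0

x ⊛ y = [0, -6, 0, 0, 6, 0]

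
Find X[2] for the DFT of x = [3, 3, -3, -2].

X[2] = Σ(n=0 to 3) x[n] · ω_4^(2n) where ω_4 = e^(-2πi/4)
= (3)·ω_4^0 + (3)·ω_4^2 + (-3)·ω_4^4 + (-2)·ω_4^6

X[2] = -1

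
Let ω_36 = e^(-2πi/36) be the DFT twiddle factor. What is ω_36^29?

ω_36^29 = e^(-2πi·29/36)
= cos(-2π·29/36) + i·sin(-2π·29/36)
= cos(-58π/36) + i·sin(-58π/36)

ω_36^29 = cos(-58π/36) + i·sin(-58π/36) = 0.3420+0.9397i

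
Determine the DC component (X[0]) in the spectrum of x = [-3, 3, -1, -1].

X[0] = Σ(n=0 to 3) x[n] · ω_4^0 = Σ x[n]
= (-3) + (3) + (-1) + (-1)

X[0] = -2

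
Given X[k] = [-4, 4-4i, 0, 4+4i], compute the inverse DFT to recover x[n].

x[n] = (1/4) Σ(k=0 to 3) X[k] · e^(2πikn/4)

Computing each x[n]:
x[0] = 1
x[1] = 1
x[2] = -3
x[3] = -3

x = [1, 1, -3, -3]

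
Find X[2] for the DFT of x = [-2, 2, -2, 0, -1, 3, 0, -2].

X[2] = Σ(n=0 to 7) x[n] · ω_8^(2n) where ω_8 = e^(-2πi/8)
= (-2)·ω_8^0 + (2)·ω_8^2 + (-2)·ω_8^4 + (0)·ω_8^6 + (-1)·ω_8^8 + (3)·ω_8^10 + (0)·ω_8^12 + (-2)·ω_8^14

X[2] = -1-7i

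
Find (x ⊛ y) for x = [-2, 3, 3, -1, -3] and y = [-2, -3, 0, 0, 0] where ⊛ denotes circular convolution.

(x ⊛ y)[n] = Σ(m=0 to 4) x[m] · y[(n-m) mod 5]

Computing each output sample:
(x ⊛ y)[0] = 13
(x ⊛ y)[1] = 0
(x ⊛ y)[2] = -15
(x ⊛ y)[3] = -7
(x ⊛ y)[4] = 9

x ⊛ y = [13, 0, -15, -7, 9]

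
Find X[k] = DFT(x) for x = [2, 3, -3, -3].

X[k] = Σ(n=0 to 3) x[n] · ω_4^(nk)
where ω_4 = e^(-2πi/4)

Computing each X[k]:
X[0] = -1
X[1] = 5-6i
X[2] = -1
X[3] = 5+6i

X = [-1, 5-6i, -1, 5+6i]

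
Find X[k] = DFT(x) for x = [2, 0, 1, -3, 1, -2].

X[k] = Σ(n=0 to 5) x[n] · ω_6^(nk)
where ω_6 = e^(-2πi/6)

Computing each X[k]:
X[0] = -1
X[1] = 3.0000-1.7321i
X[2] = -1.0000-1.7321i
X[3] = 9
X[4] = -1.0000+1.7321i
X[5] = 3.0000+1.7321i

X = [-1, 3.0000-1.7321i, -1.0000-1.7321i, 9, -1.0000+1.7321i, 3.0000+1.7321i]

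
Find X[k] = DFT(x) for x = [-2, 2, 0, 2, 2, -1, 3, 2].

X[k] = Σ(n=0 to 7) x[n] · ω_8^(nk)
where ω_8 = e^(-2πi/8)

Computing each X[k]:
X[0] = 8
X[1] = -1.8787+0.8787i
X[2] = -3+3i
X[3] = -6.1213-5.1213i
X[4] = -2
X[5] = -6.1213+5.1213i
X[6] = -3-3i
X[7] = -1.8787-0.8787i

X = [8, -1.8787+0.8787i, -3+3i, -6.1213-5.1213i, -2, -6.1213+5.1213i, -3-3i, -1.8787-0.8787i]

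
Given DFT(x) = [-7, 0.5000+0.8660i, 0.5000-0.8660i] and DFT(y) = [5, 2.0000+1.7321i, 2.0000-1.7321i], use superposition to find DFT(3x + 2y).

By linearity: DFT(3x + 2y) = 3·DFT(x) + 2·DFT(y)
= 3·[-7, 0.5000+0.8660i, 0.5000-0.8660i] + 2·[5, 2.0000+1.7321i, 2.0000-1.7321i]

Computing element-wise:
Z[0] = 3·(-7) + 2·(5) = -11
Z[1] = 3·(0.5000+0.8660i) + 2·(2.0000+1.7321i) = 5.5000+6.0622i
Z[2] = 3·(0.5000-0.8660i) + 2·(2.0000-1.7321i) = 5.5000-6.0622i

DFT(3x + 2y) = 3·X + 2·Y = [-11, 5.5000+6.0622i, 5.5000-6.0622i]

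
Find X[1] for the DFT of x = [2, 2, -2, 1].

X[1] = Σ(n=0 to 3) x[n] · ω_4^(1n) where ω_4 = e^(-2πi/4)
= (2)·ω_4^0 + (2)·ω_4^1 + (-2)·ω_4^2 + (1)·ω_4^3

X[1] = 4-1i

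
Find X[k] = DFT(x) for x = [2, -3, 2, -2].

X[k] = Σ(n=0 to 3) x[n] · ω_4^(nk)
where ω_4 = e^(-2πi/4)

Computing each X[k]:
X[0] = -1
X[1] = 1i
X[2] = 9
X[3] = -1i

X = [-1, 1i, 9, -1i]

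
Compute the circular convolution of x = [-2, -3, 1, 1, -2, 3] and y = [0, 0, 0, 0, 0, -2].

(x ⊛ y)[n] = Σ(m=0 to 5) x[m] · y[(n-m) mod 6]

Computing each output sample:
(x ⊛ y)[0] = 6
(x ⊛ y)[1] = -2
(x ⊛ y)[2] = -2
(x ⊛ y)[3] = 4
(x ⊛ y)[4] = -6
(x ⊛ y)[5] = 4

x ⊛ y = [6, -2, -2, 4, -6, 4]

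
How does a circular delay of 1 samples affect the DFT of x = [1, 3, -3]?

Time shift by 1: X_shifted[k] = ω_3^(1k) · X[k]
Shifted x = [-3, 1, 3]

DFT(x[n-1]) = [1, -5.0000+1.7321i, -5.0000-1.7321i]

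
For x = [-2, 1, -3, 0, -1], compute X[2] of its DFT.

X[2] = Σ(n=0 to 4) x[n] · ω_5^(2n) where ω_5 = e^(-2πi/5)
= (-2)·ω_5^0 + (1)·ω_5^2 + (-3)·ω_5^4 + (0)·ω_5^6 + (-1)·ω_5^8

X[2] = -2.9271-4.0287i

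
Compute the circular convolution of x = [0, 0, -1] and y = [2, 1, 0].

(x ⊛ y)[n] = Σ(m=0 to 2) x[m] · y[(n-m) mod 3]

Computing each output sample:
(x ⊛ y)[0] = -1
(x ⊛ y)[1] = 0
(x ⊛ y)[2] = -2

x ⊛ y = [-1, 0, -2]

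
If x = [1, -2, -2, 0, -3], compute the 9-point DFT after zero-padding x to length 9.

Original 5-point DFT: [-6, 1.0729+0.2245i, 4.4271-2.4899i, 4.4271+2.4899i, 1.0729-0.2245i]
Zero-padded 9-point DFT provides frequency interpolation.

DFT_9([x, 0, ...]) = [-6, 1.9397+4.2813i, 0.2340+0.7253i, 4.5000+2.5981i, 0.8264-3.5560i, 0.8264+3.5560i, 4.5000-2.5981i, 0.2340-0.7253i, 1.9397-4.2813i]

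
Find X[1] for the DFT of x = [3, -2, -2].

X[1] = Σ(n=0 to 2) x[n] · ω_3^(1n) where ω_3 = e^(-2πi/3)
= (3)·ω_3^0 + (-2)·ω_3^1 + (-2)·ω_3^2

X[1] = 5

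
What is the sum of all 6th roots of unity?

Sum of all nth roots of unity equals 0 for n > 1 (geometric series with r ≠ 1).

0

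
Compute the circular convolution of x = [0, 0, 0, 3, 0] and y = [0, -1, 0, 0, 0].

(x ⊛ y)[n] = Σ(m=0 to 4) x[m] · y[(n-m) mod 5]

Computing each output sample:
(x ⊛ y)[0] = 0
(x ⊛ y)[1] = 0
(x ⊛ y)[2] = 0
(x ⊛ y)[3] = 0
(x ⊛ y)[4] = -3

x ⊛ y = [0, 0, 0, 0, -3]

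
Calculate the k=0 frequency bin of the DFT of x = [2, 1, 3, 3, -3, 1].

X[0] = Σ(n=0 to 5) x[n] · ω_6^0 = Σ x[n]
= (2) + (1) + (3) + (3) + (-3) + (1)

X[0] = 7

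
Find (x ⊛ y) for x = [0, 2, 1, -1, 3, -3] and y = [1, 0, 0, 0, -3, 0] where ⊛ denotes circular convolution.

(x ⊛ y)[n] = Σ(m=0 to 5) x[m] · y[(n-m) mod 6]

Computing each output sample:
(x ⊛ y)[0] = -3
(x ⊛ y)[1] = 5
(x ⊛ y)[2] = -8
(x ⊛ y)[3] = 8
(x ⊛ y)[4] = 3
(x ⊛ y)[5] = -9

x ⊛ y = [-3, 5, -8, 8, 3, -9]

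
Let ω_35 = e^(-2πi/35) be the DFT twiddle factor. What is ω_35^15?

ω_35^15 = e^(-2πi·15/35)
= cos(-2π·15/35) + i·sin(-2π·15/35)
= cos(-30π/35) + i·sin(-30π/35)

ω_35^15 = cos(-30π/35) + i·sin(-30π/35) = -0.9010-0.4339i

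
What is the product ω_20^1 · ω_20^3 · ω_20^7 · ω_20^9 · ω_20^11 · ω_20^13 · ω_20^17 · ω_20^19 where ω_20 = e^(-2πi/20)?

The primitive 20th roots of unity are ω_20^k for k coprime to 20: k ∈ {1, 3, 7, 9, 11, 13, 17, 19}
Their product equals the constant term of the cyclotomic polynomial Φ_20(x) up to sign.
For n ≥ 3, the product of all primitive nth roots of unity is 1. (For n=1 it is 1; for n=2 it is -1.)

1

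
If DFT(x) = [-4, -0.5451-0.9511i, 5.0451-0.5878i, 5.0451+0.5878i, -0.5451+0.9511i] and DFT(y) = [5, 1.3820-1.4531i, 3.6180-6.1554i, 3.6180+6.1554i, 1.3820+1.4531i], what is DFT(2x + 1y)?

By linearity: DFT(2x + 1y) = 2·DFT(x) + 1·DFT(y)
= 2·[-4, -0.5451-0.9511i, 5.0451-0.5878i, 5.0451+0.5878i, -0.5451+0.9511i] + 1·[5, 1.3820-1.4531i, 3.6180-6.1554i, 3.6180+6.1554i, 1.3820+1.4531i]

Computing element-wise:
Z[0] = 2·(-4) + 1·(5) = -3
Z[1] = 2·(-0.5451-0.9511i) + 1·(1.3820-1.4531i) = 0.2918-3.3553i
Z[2] = 2·(5.0451-0.5878i) + 1·(3.6180-6.1554i) = 13.7082-7.3310i
Z[3] = 2·(5.0451+0.5878i) + 1·(3.6180+6.1554i) = 13.7082+7.3310i
Z[4] = 2·(-0.5451+0.9511i) + 1·(1.3820+1.4531i) = 0.2918+3.3553i

DFT(2x + 1y) = 2·X + 1·Y = [-3, 0.2918-3.3553i, 13.7082-7.3310i, 13.7082+7.3310i, 0.2918+3.3553i]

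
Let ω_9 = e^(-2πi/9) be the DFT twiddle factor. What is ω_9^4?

ω_9^4 = e^(-2πi·4/9)
= cos(-2π·4/9) + i·sin(-2π·4/9)
= cos(-8π/9) + i·sin(-8π/9)

ω_9^4 = cos(-8π/9) + i·sin(-8π/9) = -0.9397-0.3420i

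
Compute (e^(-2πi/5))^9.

Since ω_5^5 = 1, powers reduce modulo 5.
9 mod 5 = 4
So ω_5^9 = ω_5^4 = e^(-2πi·4/5)

ω_5^9 = ω_5^4 = 0.3090+0.9511i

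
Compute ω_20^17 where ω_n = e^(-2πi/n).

ω_20^17 = e^(-2πi·17/20)
= cos(-2π·17/20) + i·sin(-2π·17/20)
= cos(-34π/20) + i·sin(-34π/20)

ω_20^17 = cos(-34π/20) + i·sin(-34π/20) = 0.5878+0.8090i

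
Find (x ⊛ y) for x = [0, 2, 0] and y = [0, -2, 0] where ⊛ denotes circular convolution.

(x ⊛ y)[n] = Σ(m=0 to 2) x[m] · y[(n-m) mod 3]

Computing each output sample:
(x ⊛ y)[0] = 0
(x ⊛ y)[1] = 0
(x ⊛ y)[2] = -4

x ⊛ y = [0, 0, -4]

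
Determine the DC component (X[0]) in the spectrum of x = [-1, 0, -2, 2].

X[0] = Σ(n=0 to 3) x[n] · ω_4^0 = Σ x[n]
= (-1) + (0) + (-2) + (2)

X[0] = -1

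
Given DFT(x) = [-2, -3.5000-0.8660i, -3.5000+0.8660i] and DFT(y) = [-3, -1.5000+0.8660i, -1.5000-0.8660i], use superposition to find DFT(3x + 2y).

By linearity: DFT(3x + 2y) = 3·DFT(x) + 2·DFT(y)
= 3·[-2, -3.5000-0.8660i, -3.5000+0.8660i] + 2·[-3, -1.5000+0.8660i, -1.5000-0.8660i]

Computing element-wise:
Z[0] = 3·(-2) + 2·(-3) = -12
Z[1] = 3·(-3.5000-0.8660i) + 2·(-1.5000+0.8660i) = -13.5000-0.8660i
Z[2] = 3·(-3.5000+0.8660i) + 2·(-1.5000-0.8660i) = -13.5000+0.8660i

DFT(3x + 2y) = 3·X + 2·Y = [-12, -13.5000-0.8660i, -13.5000+0.8660i]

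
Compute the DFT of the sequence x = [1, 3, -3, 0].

X[k] = Σ(n=0 to 3) x[n] · ω_4^(nk)
where ω_4 = e^(-2πi/4)

Computing each X[k]:
X[0] = 1
X[1] = 4-3i
X[2] = -5
X[3] = 4+3i

X = [1, 4-3i, -5, 4+3i]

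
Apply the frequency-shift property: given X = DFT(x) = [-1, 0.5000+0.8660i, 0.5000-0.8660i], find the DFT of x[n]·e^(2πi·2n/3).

Modulation property: DFT(ω_3^(-2n)·x[n]) = X[(k-2) mod 3], so circularly shift X by 2 positions.

X[k-2] = [0.5000+0.8660i, 0.5000-0.8660i, -1]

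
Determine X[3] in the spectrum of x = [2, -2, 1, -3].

X[3] = Σ(n=0 to 3) x[n] · ω_4^(3n) where ω_4 = e^(-2πi/4)
= (2)·ω_4^0 + (-2)·ω_4^3 + (1)·ω_4^6 + (-3)·ω_4^9

X[3] = 1+1i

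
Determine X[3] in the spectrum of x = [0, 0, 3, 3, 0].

X[3] = Σ(n=0 to 4) x[n] · ω_5^(3n) where ω_5 = e^(-2πi/5)
= (0)·ω_5^0 + (0)·ω_5^3 + (3)·ω_5^6 + (3)·ω_5^9 + (0)·ω_5^12

X[3] = 1.8541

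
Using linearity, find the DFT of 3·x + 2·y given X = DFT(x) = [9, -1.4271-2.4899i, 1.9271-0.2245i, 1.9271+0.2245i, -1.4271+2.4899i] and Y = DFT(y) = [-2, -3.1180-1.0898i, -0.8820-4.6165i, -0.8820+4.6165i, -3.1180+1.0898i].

By linearity: DFT(3x + 2y) = 3·DFT(x) + 2·DFT(y)
= 3·[9, -1.4271-2.4899i, 1.9271-0.2245i, 1.9271+0.2245i, -1.4271+2.4899i] + 2·[-2, -3.1180-1.0898i, -0.8820-4.6165i, -0.8820+4.6165i, -3.1180+1.0898i]

Computing element-wise:
Z[0] = 3·(9) + 2·(-2) = 23
Z[1] = 3·(-1.4271-2.4899i) + 2·(-3.1180-1.0898i) = -10.5173-9.6493i
Z[2] = 3·(1.9271-0.2245i) + 2·(-0.8820-4.6165i) = 4.0173-9.9065i
Z[3] = 3·(1.9271+0.2245i) + 2·(-0.8820+4.6165i) = 4.0173+9.9065i
Z[4] = 3·(-1.4271+2.4899i) + 2·(-3.1180+1.0898i) = -10.5173+9.6493i

DFT(3x + 2y) = 3·X + 2·Y = [23, -10.5173-9.6493i, 4.0173-9.9065i, 4.0173+9.9065i, -10.5173+9.6493i]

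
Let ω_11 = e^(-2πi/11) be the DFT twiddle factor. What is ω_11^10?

ω_11^10 = e^(-2πi·10/11)
= cos(-2π·10/11) + i·sin(-2π·10/11)
= cos(-20π/11) + i·sin(-20π/11)

ω_11^10 = cos(-20π/11) + i·sin(-20π/11) = 0.8413+0.5406i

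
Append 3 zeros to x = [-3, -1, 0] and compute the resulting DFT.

Original 3-point DFT: [-4, -2.5000+0.8660i, -2.5000-0.8660i]
Zero-padded 6-point DFT provides frequency interpolation.

DFT_6([x, 0, ...]) = [-4, -3.5000+0.8660i, -2.5000+0.8660i, -2, -2.5000-0.8660i, -3.5000-0.8660i]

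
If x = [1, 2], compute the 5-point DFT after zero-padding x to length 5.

Original 2-point DFT: [3, -1]
Zero-padded 5-point DFT provides frequency interpolation.

DFT_5([x, 0, ...]) = [3, 1.6180-1.9021i, -0.6180-1.1756i, -0.6180+1.1756i, 1.6180+1.9021i]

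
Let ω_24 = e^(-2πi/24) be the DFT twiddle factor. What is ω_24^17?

ω_24^17 = e^(-2πi·17/24)
= cos(-2π·17/24) + i·sin(-2π·17/24)
= cos(-34π/24) + i·sin(-34π/24)

ω_24^17 = cos(-34π/24) + i·sin(-34π/24) = -0.2588+0.9659i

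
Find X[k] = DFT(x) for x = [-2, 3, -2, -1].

X[k] = Σ(n=0 to 3) x[n] · ω_4^(nk)
where ω_4 = e^(-2πi/4)

Computing each X[k]:
X[0] = -2
X[1] = -4i
X[2] = -6
X[3] = 4i

X = [-2, -4i, -6, 4i]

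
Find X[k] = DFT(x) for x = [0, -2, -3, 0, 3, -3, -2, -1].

X[k] = Σ(n=0 to 7) x[n] · ω_8^(nk)
where ω_8 = e^(-2πi/8)

Computing each X[k]:
X[0] = -8
X[1] = -3.0000-0.4142i
X[2] = 8+4i
X[3] = -3.0000-2.4142i
X[4] = 4
X[5] = -3.0000+2.4142i
X[6] = 8-4i
X[7] = -3.0000+0.4142i

X = [-8, -3.0000-0.4142i, 8+4i, -3.0000-2.4142i, 4, -3.0000+2.4142i, 8-4i, -3.0000+0.4142i]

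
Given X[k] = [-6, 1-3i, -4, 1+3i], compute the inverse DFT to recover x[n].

x[n] = (1/4) Σ(k=0 to 3) X[k] · e^(2πikn/4)

Computing each x[n]:
x[0] = -2
x[1] = 1
x[2] = -3
x[3] = -2

x = [-2, 1, -3, -2]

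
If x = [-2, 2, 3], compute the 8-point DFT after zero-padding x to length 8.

Original 3-point DFT: [3, -4.5000+0.8660i, -4.5000-0.8660i]
Zero-padded 8-point DFT provides frequency interpolation.

DFT_8([x, 0, ...]) = [3, -0.5858-4.4142i, -5-2i, -3.4142+1.5858i, -1, -3.4142-1.5858i, -5+2i, -0.5858+4.4142i]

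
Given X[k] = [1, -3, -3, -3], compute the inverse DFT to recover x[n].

x[n] = (1/4) Σ(k=0 to 3) X[k] · e^(2πikn/4)

Computing each x[n]:
x[0] = -2
x[1] = 1
x[2] = 1
x[3] = 1

x = [-2, 1, 1, 1]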